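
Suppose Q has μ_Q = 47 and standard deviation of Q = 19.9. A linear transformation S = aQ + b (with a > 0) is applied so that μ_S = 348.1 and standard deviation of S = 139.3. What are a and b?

standard deviation of S = a·standard deviation of Q (a > 0), so a = 139.3/19.9 = 7.
μ_S = a·μ_Q + b, so b = 348.1 − 7·47 = 19.1.

a = 7, b = 19.1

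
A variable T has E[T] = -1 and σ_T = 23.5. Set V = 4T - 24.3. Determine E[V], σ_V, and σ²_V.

V = 4T - 24.3 is linear with a = 4, b = -24.3.
E[V] = a·E[T] + b = 4·(-1) + (-24.3) = -28.3.
σ_V = |a|·σ_T = |4|·23.5 = 94.
σ²_T = 23.5² = 552.25.
σ²_V = a²·σ²_T = 4²·552.25 = 8836 (the additive constant -24.3 does not affect variance).

E[V] = -28.3, σ_V = 94, σ²_V = 8836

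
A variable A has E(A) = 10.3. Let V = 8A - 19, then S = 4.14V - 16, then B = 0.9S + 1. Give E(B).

E(B) = 222.8284

E(V) = 8·10.3 + (-19) = 63.4.
E(S) = 4.14·63.4 + (-16) = 246.476.
E(B) = 0.9·246.476 + 1 = 222.8284.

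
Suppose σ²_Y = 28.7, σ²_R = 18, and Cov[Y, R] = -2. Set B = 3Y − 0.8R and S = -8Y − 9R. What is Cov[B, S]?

Cov[B, S] = -518

By bilinearity, Cov[B, S] = ac·σ²_Y + bd·σ²_R + (ad+bc)·Cov[Y, R], with a=3, b=-0.8, c=-8, d=-9.
ac·σ²_Y = 3·(-8)·28.7 = -688.8
bd·σ²_R = (-0.8)·(-9)·18 = 129.6
(ad+bc)·Cov[Y, R] = (-20.6)·(-2) = 41.2
Cov[B, S] = -688.8 + 129.6 + 41.2 = -518.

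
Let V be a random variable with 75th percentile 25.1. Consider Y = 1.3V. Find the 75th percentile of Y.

Since a = 1.3 > 0 the transformation is increasing, so the 75th percentile of Y = a·(P_{75} of V) + b = 1.3·25.1 = 32.63.

75th percentile of Y = 32.63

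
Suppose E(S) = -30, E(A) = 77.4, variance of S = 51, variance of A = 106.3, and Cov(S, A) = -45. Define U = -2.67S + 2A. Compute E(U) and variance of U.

E(U) = (-2.67)·E(S) + 2·E(A) = (-2.67)·(-30) + 2·77.4 = 234.9.
variance of U = a²·variance of S + b²·variance of A + 2ab·Cov(S, A) with a = -2.67, b = 2.
= (-2.67)²·51 + 2²·106.3 + 2·(-2.67)·2·(-45)
= 363.5739 + 425.2 + 480.6 = 1269.3739.

E(U) = 234.9, variance of U = 1269.3739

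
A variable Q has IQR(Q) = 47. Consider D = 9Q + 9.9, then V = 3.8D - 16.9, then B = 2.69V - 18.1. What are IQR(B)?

IQR(D) = |9|·47 = 423.
IQR(V) = |3.8|·423 = 1607.4.
IQR(B) = |2.69|·1607.4 = 4323.906.

IQR(B) = 4323.906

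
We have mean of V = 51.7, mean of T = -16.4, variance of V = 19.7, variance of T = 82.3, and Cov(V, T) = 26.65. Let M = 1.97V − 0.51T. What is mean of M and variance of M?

mean of M = 110.213, variance of M = 44.30945

mean of M = 1.97·mean of V + (-0.51)·mean of T = 1.97·51.7 + (-0.51)·(-16.4) = 110.213.
variance of M = a²·variance of V + b²·variance of T + 2ab·Cov(V, T) with a = 1.97, b = -0.51.
= 1.97²·19.7 + (-0.51)²·82.3 + 2·1.97·(-0.51)·26.65
= 76.45373 + 21.40623 + (-53.55051) = 44.30945.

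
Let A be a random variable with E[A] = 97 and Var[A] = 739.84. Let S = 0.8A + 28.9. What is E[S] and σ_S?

E[S] = 106.5, σ_S = 21.76

S = 0.8A + 28.9 is linear with a = 0.8, b = 28.9.
E[S] = a·E[A] + b = 0.8·97 + 28.9 = 106.5.
σ_A = √739.84 = 27.2.
σ_S = |a|·σ_A = |0.8|·27.2 = 21.76.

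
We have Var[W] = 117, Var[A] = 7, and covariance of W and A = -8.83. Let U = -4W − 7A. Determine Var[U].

Var[U] = 1720.52

Var[U] = a²·Var[W] + b²·Var[A] + 2ab·covariance of W and A with a = -4, b = -7.
= (-4)²·117 + (-7)²·7 + 2·(-4)·(-7)·(-8.83)
= 1872 + 343 + (-494.48) = 1720.52.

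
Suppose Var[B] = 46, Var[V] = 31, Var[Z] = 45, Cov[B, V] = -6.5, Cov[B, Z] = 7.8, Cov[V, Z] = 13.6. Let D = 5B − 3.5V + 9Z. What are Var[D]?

Var[D] = 5247.45

Var[D] = a²·Var[B] + b²·Var[V] + c²·Var[Z] + 2ab·Cov[B, V] + 2ac·Cov[B, Z] + 2bc·Cov[V, Z], with a = 5, b = -3.5, c = 9.
= 1150 + 379.75 + 3645 + 227.5 + 702 + (-856.8)
= 5247.45.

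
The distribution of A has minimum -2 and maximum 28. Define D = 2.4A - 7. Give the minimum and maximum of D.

a = 2.4 > 0, so min(D) = a·min(A)+b = 2.4·(-2) + (-7) = -11.8 and max(D) = 2.4·28 + (-7) = 60.2.

min(D) = -11.8, max(D) = 60.2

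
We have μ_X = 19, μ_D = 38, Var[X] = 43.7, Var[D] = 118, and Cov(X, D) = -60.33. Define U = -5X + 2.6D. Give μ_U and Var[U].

μ_U = 3.8, Var[U] = 3458.76

μ_U = (-5)·μ_X + 2.6·μ_D = (-5)·19 + 2.6·38 = 3.8.
Var[U] = a²·Var[X] + b²·Var[D] + 2ab·Cov(X, D) with a = -5, b = 2.6.
= (-5)²·43.7 + 2.6²·118 + 2·(-5)·2.6·(-60.33)
= 1092.5 + 797.68 + 1568.58 = 3458.76.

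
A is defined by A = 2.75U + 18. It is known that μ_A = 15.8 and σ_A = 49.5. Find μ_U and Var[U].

μ_U = -0.8, Var[U] = 324

From A = 2.75U + 18: μ_A = a·μ_U + b, so μ_U = (μ_A − b)/a = (15.8 − 18)/2.75 = -0.8.
Var[A] = 49.5² = 2450.25.
Var[A] = a²·Var[U], so Var[U] = 2450.25/2.75² = 324.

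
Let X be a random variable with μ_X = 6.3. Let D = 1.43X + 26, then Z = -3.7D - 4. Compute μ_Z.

μ_Z = -133.5333

μ_D = 1.43·6.3 + 26 = 35.009.
μ_Z = (-3.7)·35.009 + (-4) = -133.5333.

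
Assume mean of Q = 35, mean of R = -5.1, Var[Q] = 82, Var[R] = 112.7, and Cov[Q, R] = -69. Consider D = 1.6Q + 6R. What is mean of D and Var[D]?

mean of D = 1.6·mean of Q + 6·mean of R = 1.6·35 + 6·(-5.1) = 25.4.
Var[D] = a²·Var[Q] + b²·Var[R] + 2ab·Cov[Q, R] with a = 1.6, b = 6.
= 1.6²·82 + 6²·112.7 + 2·1.6·6·(-69)
= 209.92 + 4057.2 + (-1324.8) = 2942.32.

mean of D = 25.4, Var[D] = 2942.32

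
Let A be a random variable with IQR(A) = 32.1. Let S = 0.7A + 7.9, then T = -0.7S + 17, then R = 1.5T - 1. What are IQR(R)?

IQR(S) = |0.7|·32.1 = 22.47.
IQR(T) = |-0.7|·22.47 = 15.729.
IQR(R) = |1.5|·15.729 = 23.5935.

IQR(R) = 23.5935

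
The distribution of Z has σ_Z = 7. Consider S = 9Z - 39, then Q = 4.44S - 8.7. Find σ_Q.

σ_S = |9|·7 = 63.
σ_Q = |4.44|·63 = 279.72.

σ_Q = 279.72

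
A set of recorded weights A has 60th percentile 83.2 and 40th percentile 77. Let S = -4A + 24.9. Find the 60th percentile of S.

60th percentile of S = -283.1

Since a = -4 < 0 the transformation is decreasing, reversing order: the 60th percentile of S corresponds to the 40th percentile of A.
So P_{60}(S) = a·P_{40}(A) + b = (-4)·77 + 24.9 = -283.1.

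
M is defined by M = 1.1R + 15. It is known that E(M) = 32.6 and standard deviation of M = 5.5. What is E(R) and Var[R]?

E(R) = 16, Var[R] = 25

From M = 1.1R + 15: E(M) = a·E(R) + b, so E(R) = (E(M) − b)/a = (32.6 − 15)/1.1 = 16.
Var[M] = 5.5² = 30.25.
Var[M] = a²·Var[R], so Var[R] = 30.25/1.1² = 25.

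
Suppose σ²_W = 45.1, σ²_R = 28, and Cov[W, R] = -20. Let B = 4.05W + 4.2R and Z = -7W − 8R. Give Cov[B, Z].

By bilinearity, Cov[B, Z] = ac·σ²_W + bd·σ²_R + (ad+bc)·Cov[W, R], with a=4.05, b=4.2, c=-7, d=-8.
ac·σ²_W = 4.05·(-7)·45.1 = -1278.585
bd·σ²_R = 4.2·(-8)·28 = -940.8
(ad+bc)·Cov[W, R] = (-61.8)·(-20) = 1236
Cov[B, Z] = -1278.585 + (-940.8) + 1236 = -983.385.

Cov[B, Z] = -983.385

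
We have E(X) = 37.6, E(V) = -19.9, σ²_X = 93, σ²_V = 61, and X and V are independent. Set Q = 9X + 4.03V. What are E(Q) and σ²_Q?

E(Q) = 9·E(X) + 4.03·E(V) = 9·37.6 + 4.03·(-19.9) = 258.203.
σ²_Q = a²·σ²_X + b²·σ²_V + 2ab·Cov[X, V] with a = 9, b = 4.03.
Independence gives Cov[X, V] = 0.
= 9²·93 + 4.03²·61 + 2·9·4.03·0
= 7533 + 990.6949 + 0 = 8523.6949.

E(Q) = 258.203, σ²_Q = 8523.6949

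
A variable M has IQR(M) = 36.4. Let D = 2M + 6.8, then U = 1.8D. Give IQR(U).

IQR(U) = 131.04

IQR(D) = |2|·36.4 = 72.8.
IQR(U) = |1.8|·72.8 = 131.04.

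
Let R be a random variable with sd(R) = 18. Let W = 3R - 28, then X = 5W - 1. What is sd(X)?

sd(X) = 270

sd(W) = |3|·18 = 54.
sd(X) = |5|·54 = 270.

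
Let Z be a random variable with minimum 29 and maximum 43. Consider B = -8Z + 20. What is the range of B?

Range of Z = 43 − 29 = 14.
Range(B) = |a|·Range(Z) = |-8|·14 = 112.

Range(B) = 112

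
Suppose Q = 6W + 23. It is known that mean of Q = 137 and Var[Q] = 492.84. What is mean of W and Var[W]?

From Q = 6W + 23: mean of Q = a·mean of W + b, so mean of W = (mean of Q − b)/a = (137 − 23)/6 = 19.
Var[Q] = a²·Var[W], so Var[W] = 492.84/6² = 13.69.

mean of W = 19, Var[W] = 13.69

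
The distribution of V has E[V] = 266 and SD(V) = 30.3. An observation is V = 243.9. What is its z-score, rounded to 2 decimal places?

z = (V − E[V]) / SD(V) = (243.9 − 266) / 30.3 ≈ -0.73.

z = -0.73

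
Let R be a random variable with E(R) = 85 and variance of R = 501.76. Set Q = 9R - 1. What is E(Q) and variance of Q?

E(Q) = 764, variance of Q = 40642.56

Q = 9R - 1 is linear with a = 9, b = -1.
E(Q) = a·E(R) + b = 9·85 + (-1) = 764.
variance of Q = a²·variance of R = 9²·501.76 = 40642.56 (the additive constant -1 does not affect variance).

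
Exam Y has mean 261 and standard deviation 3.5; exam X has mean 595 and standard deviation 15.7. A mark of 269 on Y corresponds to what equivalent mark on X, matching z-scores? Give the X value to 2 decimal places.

X = 630.89

z = (269 − 261)/3.5 ≈ 2.2857.
X = 595 + z·15.7 = 595 + (269 − 261)·15.7/3.5 ≈ 630.89.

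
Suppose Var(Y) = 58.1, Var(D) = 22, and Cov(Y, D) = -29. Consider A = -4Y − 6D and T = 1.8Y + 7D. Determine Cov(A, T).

By bilinearity, Cov(A, T) = ac·Var(Y) + bd·Var(D) + (ad+bc)·Cov(Y, D), with a=-4, b=-6, c=1.8, d=7.
ac·Var(Y) = (-4)·1.8·58.1 = -418.32
bd·Var(D) = (-6)·7·22 = -924
(ad+bc)·Cov(Y, D) = (-38.8)·(-29) = 1125.2
Cov(A, T) = -418.32 + (-924) + 1125.2 = -217.12.

Cov(A, T) = -217.12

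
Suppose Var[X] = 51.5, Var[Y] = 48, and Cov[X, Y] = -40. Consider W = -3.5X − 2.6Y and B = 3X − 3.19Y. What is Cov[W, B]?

By bilinearity, Cov[W, B] = ac·Var[X] + bd·Var[Y] + (ad+bc)·Cov[X, Y], with a=-3.5, b=-2.6, c=3, d=-3.19.
ac·Var[X] = (-3.5)·3·51.5 = -540.75
bd·Var[Y] = (-2.6)·(-3.19)·48 = 398.112
(ad+bc)·Cov[X, Y] = (3.365)·(-40) = -134.6
Cov[W, B] = -540.75 + 398.112 + (-134.6) = -277.238.

Cov[W, B] = -277.238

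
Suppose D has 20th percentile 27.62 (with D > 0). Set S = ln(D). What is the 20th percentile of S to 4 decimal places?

20th percentile of S = 3.3185

ln(D) is increasing, so P_{20}(S) = g(P_{20}(D)) ≈ 3.3185.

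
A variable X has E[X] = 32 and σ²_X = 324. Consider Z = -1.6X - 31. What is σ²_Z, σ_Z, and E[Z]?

Z = -1.6X - 31 is linear with a = -1.6, b = -31.
σ²_Z = a²·σ²_X = (-1.6)²·324 = 829.44 (the additive constant -31 does not affect variance).
σ_X = √324 = 18.
σ_Z = |a|·σ_X = |-1.6|·18 = 28.8.
E[Z] = a·E[X] + b = (-1.6)·32 + (-31) = -82.2.

σ²_Z = 829.44, σ_Z = 28.8, E[Z] = -82.2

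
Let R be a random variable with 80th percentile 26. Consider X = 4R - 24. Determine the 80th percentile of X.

80th percentile of X = 80

Since a = 4 > 0 the transformation is increasing, so the 80th percentile of X = a·(P_{80} of R) + b = 4·26 + (-24) = 80.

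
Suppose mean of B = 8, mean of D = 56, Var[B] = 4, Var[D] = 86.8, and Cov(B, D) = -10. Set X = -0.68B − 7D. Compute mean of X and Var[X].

mean of X = -397.44, Var[X] = 4159.8496

mean of X = (-0.68)·mean of B + (-7)·mean of D = (-0.68)·8 + (-7)·56 = -397.44.
Var[X] = a²·Var[B] + b²·Var[D] + 2ab·Cov(B, D) with a = -0.68, b = -7.
= (-0.68)²·4 + (-7)²·86.8 + 2·(-0.68)·(-7)·(-10)
= 1.8496 + 4253.2 + (-95.2) = 4159.8496.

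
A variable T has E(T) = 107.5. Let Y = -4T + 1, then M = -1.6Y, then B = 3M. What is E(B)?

E(Y) = (-4)·107.5 + 1 = -429.
E(M) = (-1.6)·(-429) = 686.4.
E(B) = 3·686.4 = 2059.2.

E(B) = 2059.2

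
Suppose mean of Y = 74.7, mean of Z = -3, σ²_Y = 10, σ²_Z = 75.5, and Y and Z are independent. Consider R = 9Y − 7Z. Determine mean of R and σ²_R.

mean of R = 693.3, σ²_R = 4509.5

mean of R = 9·mean of Y + (-7)·mean of Z = 9·74.7 + (-7)·(-3) = 693.3.
σ²_R = a²·σ²_Y + b²·σ²_Z + 2ab·Cov(Y, Z) with a = 9, b = -7.
Independence gives Cov(Y, Z) = 0.
= 9²·10 + (-7)²·75.5 + 2·9·(-7)·0
= 810 + 3699.5 + 0 = 4509.5.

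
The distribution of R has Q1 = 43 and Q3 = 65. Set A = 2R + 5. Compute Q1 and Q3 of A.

a = 2 > 0: Q1(A) = a·Q1(R)+b = 91, Q3(A) = a·Q3(R)+b = 135.

Q1(A) = 91, Q3(A) = 135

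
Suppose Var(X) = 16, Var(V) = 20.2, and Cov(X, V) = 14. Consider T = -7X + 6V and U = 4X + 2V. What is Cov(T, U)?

By bilinearity, Cov(T, U) = ac·Var(X) + bd·Var(V) + (ad+bc)·Cov(X, V), with a=-7, b=6, c=4, d=2.
ac·Var(X) = (-7)·4·16 = -448
bd·Var(V) = 6·2·20.2 = 242.4
(ad+bc)·Cov(X, V) = (10)·14 = 140
Cov(T, U) = -448 + 242.4 + 140 = -65.6.

Cov(T, U) = -65.6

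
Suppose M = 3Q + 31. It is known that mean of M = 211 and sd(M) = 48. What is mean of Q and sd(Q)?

From M = 3Q + 31: mean of M = a·mean of Q + b, so mean of Q = (mean of M − b)/a = (211 − 31)/3 = 60.
sd(M) = |a|·sd(Q), so sd(Q) = 48/|3| = 16.

mean of Q = 60, sd(Q) = 16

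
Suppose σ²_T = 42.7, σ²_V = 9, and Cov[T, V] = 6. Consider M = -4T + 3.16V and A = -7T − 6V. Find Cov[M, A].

Cov[M, A] = 1036.24

By bilinearity, Cov[M, A] = ac·σ²_T + bd·σ²_V + (ad+bc)·Cov[T, V], with a=-4, b=3.16, c=-7, d=-6.
ac·σ²_T = (-4)·(-7)·42.7 = 1195.6
bd·σ²_V = 3.16·(-6)·9 = -170.64
(ad+bc)·Cov[T, V] = (1.88)·6 = 11.28
Cov[M, A] = 1195.6 + (-170.64) + 11.28 = 1036.24.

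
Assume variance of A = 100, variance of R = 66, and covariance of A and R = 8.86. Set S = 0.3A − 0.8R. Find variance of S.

variance of S = 46.9872

variance of S = a²·variance of A + b²·variance of R + 2ab·covariance of A and R with a = 0.3, b = -0.8.
= 0.3²·100 + (-0.8)²·66 + 2·0.3·(-0.8)·8.86
= 9 + 42.24 + (-4.2528) = 46.9872.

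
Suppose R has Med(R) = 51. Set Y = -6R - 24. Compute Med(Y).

A linear map preserves order up to sign, so Med(Y) = a·Med(R) + b = (-6)·51 + (-24) = -330.

Med(Y) = -330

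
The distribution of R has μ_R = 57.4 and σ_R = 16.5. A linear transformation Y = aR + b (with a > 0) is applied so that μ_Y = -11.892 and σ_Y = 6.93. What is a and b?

a = 0.42, b = -36

σ_Y = a·σ_R (a > 0), so a = 6.93/16.5 = 0.42.
μ_Y = a·μ_R + b, so b = -11.892 − 0.42·57.4 = -36.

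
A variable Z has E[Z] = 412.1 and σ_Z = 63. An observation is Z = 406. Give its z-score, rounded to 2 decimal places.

z = (Z − E[Z]) / σ_Z = (406 − 412.1) / 63 ≈ -0.10.

z = -0.10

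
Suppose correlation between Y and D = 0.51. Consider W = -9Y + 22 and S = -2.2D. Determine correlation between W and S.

correlation between W and S = 0.51

Linear rescalings preserve correlation up to sign; here the slopes -9 and -2.2 have the same sign, so correlation between W and S = correlation between Y and D = 0.51.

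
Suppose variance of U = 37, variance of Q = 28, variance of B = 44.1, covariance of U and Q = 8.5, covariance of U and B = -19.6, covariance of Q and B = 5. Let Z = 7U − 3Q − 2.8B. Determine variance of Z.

variance of Z = a²·variance of U + b²·variance of Q + c²·variance of B + 2ab·covariance of U and Q + 2ac·covariance of U and B + 2bc·covariance of Q and B, with a = 7, b = -3, c = -2.8.
= 1813 + 252 + 345.744 + (-357) + 768.32 + 84
= 2906.064.

variance of Z = 2906.064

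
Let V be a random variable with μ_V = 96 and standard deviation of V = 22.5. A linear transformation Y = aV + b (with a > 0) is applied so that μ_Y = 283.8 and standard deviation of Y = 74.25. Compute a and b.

standard deviation of Y = a·standard deviation of V (a > 0), so a = 74.25/22.5 = 3.3.
μ_Y = a·μ_V + b, so b = 283.8 − 3.3·96 = -33.

a = 3.3, b = -33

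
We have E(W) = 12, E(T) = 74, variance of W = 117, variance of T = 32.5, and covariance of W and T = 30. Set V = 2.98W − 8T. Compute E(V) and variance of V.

E(V) = 2.98·E(W) + (-8)·E(T) = 2.98·12 + (-8)·74 = -556.24.
variance of V = a²·variance of W + b²·variance of T + 2ab·covariance of W and T with a = 2.98, b = -8.
= 2.98²·117 + (-8)²·32.5 + 2·2.98·(-8)·30
= 1039.0068 + 2080 + (-1430.4) = 1688.6068.

E(V) = -556.24, variance of V = 1688.6068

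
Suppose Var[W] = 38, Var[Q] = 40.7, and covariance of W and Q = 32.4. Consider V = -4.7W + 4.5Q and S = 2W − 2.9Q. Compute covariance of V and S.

covariance of V and S = -155.123

By bilinearity, covariance of V and S = ac·Var[W] + bd·Var[Q] + (ad+bc)·covariance of W and Q, with a=-4.7, b=4.5, c=2, d=-2.9.
ac·Var[W] = (-4.7)·2·38 = -357.2
bd·Var[Q] = 4.5·(-2.9)·40.7 = -531.135
(ad+bc)·covariance of W and Q = (22.63)·32.4 = 733.212
covariance of V and S = -357.2 + (-531.135) + 733.212 = -155.123.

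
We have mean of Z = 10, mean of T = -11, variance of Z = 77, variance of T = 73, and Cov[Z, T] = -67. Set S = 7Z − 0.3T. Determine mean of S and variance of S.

mean of S = 73.3, variance of S = 4060.97

mean of S = 7·mean of Z + (-0.3)·mean of T = 7·10 + (-0.3)·(-11) = 73.3.
variance of S = a²·variance of Z + b²·variance of T + 2ab·Cov[Z, T] with a = 7, b = -0.3.
= 7²·77 + (-0.3)²·73 + 2·7·(-0.3)·(-67)
= 3773 + 6.57 + 281.4 = 4060.97.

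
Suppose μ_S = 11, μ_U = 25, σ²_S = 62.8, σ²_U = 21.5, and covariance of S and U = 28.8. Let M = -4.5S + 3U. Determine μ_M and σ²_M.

μ_M = 25.5, σ²_M = 687.6

μ_M = (-4.5)·μ_S + 3·μ_U = (-4.5)·11 + 3·25 = 25.5.
σ²_M = a²·σ²_S + b²·σ²_U + 2ab·covariance of S and U with a = -4.5, b = 3.
= (-4.5)²·62.8 + 3²·21.5 + 2·(-4.5)·3·28.8
= 1271.7 + 193.5 + (-777.6) = 687.6.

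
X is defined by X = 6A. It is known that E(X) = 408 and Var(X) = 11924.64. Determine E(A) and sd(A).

From X = 6A: E(X) = a·E(A) + b, so E(A) = (E(X) − b)/a = (408 − 0)/6 = 68.
sd(X) = √11924.64 = 109.2.
sd(X) = |a|·sd(A), so sd(A) = 109.2/|6| = 18.2.

E(A) = 68, sd(A) = 18.2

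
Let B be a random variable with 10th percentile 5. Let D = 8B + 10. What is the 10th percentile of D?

10th percentile of D = 50

Since a = 8 > 0 the transformation is increasing, so the 10th percentile of D = a·(P_{10} of B) + b = 8·5 + 10 = 50.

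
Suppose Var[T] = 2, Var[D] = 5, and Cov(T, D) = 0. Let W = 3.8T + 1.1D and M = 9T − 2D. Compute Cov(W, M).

By bilinearity, Cov(W, M) = ac·Var[T] + bd·Var[D] + (ad+bc)·Cov(T, D), with a=3.8, b=1.1, c=9, d=-2.
ac·Var[T] = 3.8·9·2 = 68.4
bd·Var[D] = 1.1·(-2)·5 = -11
(ad+bc)·Cov(T, D) = (2.3)·0 = 0
Cov(W, M) = 68.4 + (-11) + 0 = 57.4.

Cov(W, M) = 57.4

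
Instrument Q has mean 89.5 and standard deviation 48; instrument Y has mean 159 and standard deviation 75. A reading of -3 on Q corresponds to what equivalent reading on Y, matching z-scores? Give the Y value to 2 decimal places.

z = (-3 − 89.5)/48 ≈ -1.9271.
Y = 159 + z·75 = 159 + (-3 − 89.5)·75/48 ≈ 14.47.

Y = 14.47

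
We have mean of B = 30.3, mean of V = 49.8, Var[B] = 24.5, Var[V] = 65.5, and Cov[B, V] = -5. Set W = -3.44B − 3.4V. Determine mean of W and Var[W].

mean of W = (-3.44)·mean of B + (-3.4)·mean of V = (-3.44)·30.3 + (-3.4)·49.8 = -273.552.
Var[W] = a²·Var[B] + b²·Var[V] + 2ab·Cov[B, V] with a = -3.44, b = -3.4.
= (-3.44)²·24.5 + (-3.4)²·65.5 + 2·(-3.44)·(-3.4)·(-5)
= 289.9232 + 757.18 + (-116.96) = 930.1432.

mean of W = -273.552, Var[W] = 930.1432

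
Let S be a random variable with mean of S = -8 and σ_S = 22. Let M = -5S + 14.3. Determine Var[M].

M = -5S + 14.3 is linear with a = -5, b = 14.3.
Var[S] = 22² = 484.
Var[M] = a²·Var[S] = (-5)²·484 = 12100 (the additive constant 14.3 does not affect variance).

Var[M] = 12100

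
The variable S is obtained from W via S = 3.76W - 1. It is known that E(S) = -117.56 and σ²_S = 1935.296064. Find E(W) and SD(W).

From S = 3.76W - 1: E(S) = a·E(W) + b, so E(W) = (E(S) − b)/a = (-117.56 − (-1))/3.76 = -31.
SD(S) = √1935.296064 = 43.992.
SD(S) = |a|·SD(W), so SD(W) = 43.992/|3.76| = 11.7.

E(W) = -31, SD(W) = 11.7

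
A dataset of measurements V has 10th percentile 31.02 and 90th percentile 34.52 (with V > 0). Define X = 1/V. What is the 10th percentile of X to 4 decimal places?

1/V is decreasing on V > 0, so percentile order reverses: P_{10}(X) uses P_{90}(V) = 34.52.
P_{10}(X) = 1/34.52 ≈ 0.029.

10th percentile of X = 0.029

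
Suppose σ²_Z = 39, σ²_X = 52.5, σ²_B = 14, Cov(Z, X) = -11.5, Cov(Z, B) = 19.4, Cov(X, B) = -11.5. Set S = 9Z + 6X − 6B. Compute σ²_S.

σ²_S = a²·σ²_Z + b²·σ²_X + c²·σ²_B + 2ab·Cov(Z, X) + 2ac·Cov(Z, B) + 2bc·Cov(X, B), with a = 9, b = 6, c = -6.
= 3159 + 1890 + 504 + (-1242) + (-2095.2) + 828
= 3043.8.

σ²_S = 3043.8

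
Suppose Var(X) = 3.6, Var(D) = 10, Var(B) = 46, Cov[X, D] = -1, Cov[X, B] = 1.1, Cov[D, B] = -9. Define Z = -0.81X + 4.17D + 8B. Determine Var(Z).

Var(Z) = a²·Var(X) + b²·Var(D) + c²·Var(B) + 2ab·Cov[X, D] + 2ac·Cov[X, B] + 2bc·Cov[D, B], with a = -0.81, b = 4.17, c = 8.
= 2.36196 + 173.889 + 2944 + 6.7554 + (-14.256) + (-600.48)
= 2512.27036.

Var(Z) = 2512.27036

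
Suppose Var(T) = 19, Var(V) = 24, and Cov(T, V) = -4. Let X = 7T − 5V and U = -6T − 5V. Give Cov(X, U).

By bilinearity, Cov(X, U) = ac·Var(T) + bd·Var(V) + (ad+bc)·Cov(T, V), with a=7, b=-5, c=-6, d=-5.
ac·Var(T) = 7·(-6)·19 = -798
bd·Var(V) = (-5)·(-5)·24 = 600
(ad+bc)·Cov(T, V) = (-5)·(-4) = 20
Cov(X, U) = -798 + 600 + 20 = -178.

Cov(X, U) = -178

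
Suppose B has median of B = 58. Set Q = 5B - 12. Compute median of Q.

A linear map preserves order up to sign, so median of Q = a·median of B + b = 5·58 + (-12) = 278.

median of Q = 278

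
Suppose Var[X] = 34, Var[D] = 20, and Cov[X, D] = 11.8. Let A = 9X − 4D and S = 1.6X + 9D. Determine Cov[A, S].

By bilinearity, Cov[A, S] = ac·Var[X] + bd·Var[D] + (ad+bc)·Cov[X, D], with a=9, b=-4, c=1.6, d=9.
ac·Var[X] = 9·1.6·34 = 489.6
bd·Var[D] = (-4)·9·20 = -720
(ad+bc)·Cov[X, D] = (74.6)·11.8 = 880.28
Cov[A, S] = 489.6 + (-720) + 880.28 = 649.88.

Cov[A, S] = 649.88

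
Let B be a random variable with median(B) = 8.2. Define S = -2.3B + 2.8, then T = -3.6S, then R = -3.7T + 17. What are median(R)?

median(S) = (-2.3)·8.2 + 2.8 = -16.06.
median(T) = (-3.6)·(-16.06) = 57.816.
median(R) = (-3.7)·57.816 + 17 = -196.9192.

median(R) = -196.9192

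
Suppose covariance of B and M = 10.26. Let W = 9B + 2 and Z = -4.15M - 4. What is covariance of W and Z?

covariance of W and Z = a·c·covariance of B and M = 9·(-4.15)·10.26 = -383.211. Additive constants drop out.

covariance of W and Z = -383.211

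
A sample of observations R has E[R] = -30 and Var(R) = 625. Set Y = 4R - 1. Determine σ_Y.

Y = 4R - 1 is linear with a = 4, b = -1.
σ_R = √625 = 25.
σ_Y = |a|·σ_R = |4|·25 = 100.

σ_Y = 100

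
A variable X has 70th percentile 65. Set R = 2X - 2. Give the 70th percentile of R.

70th percentile of R = 128

Since a = 2 > 0 the transformation is increasing, so the 70th percentile of R = a·(P_{70} of X) + b = 2·65 + (-2) = 128.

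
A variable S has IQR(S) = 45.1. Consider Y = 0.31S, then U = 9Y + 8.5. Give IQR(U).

IQR(Y) = |0.31|·45.1 = 13.981.
IQR(U) = |9|·13.981 = 125.829.

IQR(U) = 125.829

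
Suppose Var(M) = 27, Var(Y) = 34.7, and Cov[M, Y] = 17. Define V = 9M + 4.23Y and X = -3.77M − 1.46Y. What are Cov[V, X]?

By bilinearity, Cov[V, X] = ac·Var(M) + bd·Var(Y) + (ad+bc)·Cov[M, Y], with a=9, b=4.23, c=-3.77, d=-1.46.
ac·Var(M) = 9·(-3.77)·27 = -916.11
bd·Var(Y) = 4.23·(-1.46)·34.7 = -214.30026
(ad+bc)·Cov[M, Y] = (-29.0871)·17 = -494.4807
Cov[V, X] = -916.11 + (-214.30026) + (-494.4807) = -1624.89096.

Cov[V, X] = -1624.89096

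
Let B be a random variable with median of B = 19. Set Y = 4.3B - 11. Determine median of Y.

median of Y = 70.7

A linear map preserves order up to sign, so median of Y = a·median of B + b = 4.3·19 + (-11) = 70.7.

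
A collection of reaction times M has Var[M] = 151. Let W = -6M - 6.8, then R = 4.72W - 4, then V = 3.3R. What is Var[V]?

Var[W] = (-6)²·151 = 5436.
Var[R] = 4.72²·5436 = 121105.3824.
Var[V] = 3.3²·121105.3824 = 1318837.614336.

Var[V] = 1318837.614336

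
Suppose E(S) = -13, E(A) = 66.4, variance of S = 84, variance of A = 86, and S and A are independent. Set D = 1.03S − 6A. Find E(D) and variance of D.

E(D) = -411.79, variance of D = 3185.1156

E(D) = 1.03·E(S) + (-6)·E(A) = 1.03·(-13) + (-6)·66.4 = -411.79.
variance of D = a²·variance of S + b²·variance of A + 2ab·Cov[S, A] with a = 1.03, b = -6.
Independence gives Cov[S, A] = 0.
= 1.03²·84 + (-6)²·86 + 2·1.03·(-6)·0
= 89.1156 + 3096 + 0 = 3185.1156.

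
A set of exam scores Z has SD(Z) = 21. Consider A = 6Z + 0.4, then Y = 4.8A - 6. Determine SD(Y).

SD(A) = |6|·21 = 126.
SD(Y) = |4.8|·126 = 604.8.

SD(Y) = 604.8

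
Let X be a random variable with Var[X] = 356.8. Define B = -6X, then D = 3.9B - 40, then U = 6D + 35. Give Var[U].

Var[B] = (-6)²·356.8 = 12844.8.
Var[D] = 3.9²·12844.8 = 195369.408.
Var[U] = 6²·195369.408 = 7033298.688.

Var[U] = 7033298.688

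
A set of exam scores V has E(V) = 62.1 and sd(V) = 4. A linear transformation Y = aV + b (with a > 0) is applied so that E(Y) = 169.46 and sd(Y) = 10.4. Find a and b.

a = 2.6, b = 8

sd(Y) = a·sd(V) (a > 0), so a = 10.4/4 = 2.6.
E(Y) = a·E(V) + b, so b = 169.46 − 2.6·62.1 = 8.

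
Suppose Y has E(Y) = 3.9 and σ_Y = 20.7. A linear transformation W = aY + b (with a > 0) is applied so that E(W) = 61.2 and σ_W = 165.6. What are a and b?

σ_W = a·σ_Y (a > 0), so a = 165.6/20.7 = 8.
E(W) = a·E(Y) + b, so b = 61.2 − 8·3.9 = 30.

a = 8, b = 30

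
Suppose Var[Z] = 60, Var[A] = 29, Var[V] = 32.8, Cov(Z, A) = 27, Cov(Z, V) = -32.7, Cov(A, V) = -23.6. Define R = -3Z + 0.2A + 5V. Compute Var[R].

Var[R] = 2262.56

Var[R] = a²·Var[Z] + b²·Var[A] + c²·Var[V] + 2ab·Cov(Z, A) + 2ac·Cov(Z, V) + 2bc·Cov(A, V), with a = -3, b = 0.2, c = 5.
= 540 + 1.16 + 820 + (-32.4) + 981 + (-47.2)
= 2262.56.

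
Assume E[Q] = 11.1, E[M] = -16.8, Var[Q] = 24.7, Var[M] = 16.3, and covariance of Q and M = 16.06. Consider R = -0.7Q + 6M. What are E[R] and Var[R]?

E[R] = (-0.7)·E[Q] + 6·E[M] = (-0.7)·11.1 + 6·(-16.8) = -108.57.
Var[R] = a²·Var[Q] + b²·Var[M] + 2ab·covariance of Q and M with a = -0.7, b = 6.
= (-0.7)²·24.7 + 6²·16.3 + 2·(-0.7)·6·16.06
= 12.103 + 586.8 + (-134.904) = 463.999.

E[R] = -108.57, Var[R] = 463.999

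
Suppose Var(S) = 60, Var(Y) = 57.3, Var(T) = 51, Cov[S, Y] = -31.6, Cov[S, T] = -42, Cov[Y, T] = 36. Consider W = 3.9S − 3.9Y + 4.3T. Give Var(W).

Var(W) = 1072.275

Var(W) = a²·Var(S) + b²·Var(Y) + c²·Var(T) + 2ab·Cov[S, Y] + 2ac·Cov[S, T] + 2bc·Cov[Y, T], with a = 3.9, b = -3.9, c = 4.3.
= 912.6 + 871.533 + 942.99 + 961.272 + (-1408.68) + (-1207.44)
= 1072.275.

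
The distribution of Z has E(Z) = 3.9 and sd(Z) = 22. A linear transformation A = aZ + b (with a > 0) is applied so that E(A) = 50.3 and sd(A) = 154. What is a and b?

sd(A) = a·sd(Z) (a > 0), so a = 154/22 = 7.
E(A) = a·E(Z) + b, so b = 50.3 − 7·3.9 = 23.

a = 7, b = 23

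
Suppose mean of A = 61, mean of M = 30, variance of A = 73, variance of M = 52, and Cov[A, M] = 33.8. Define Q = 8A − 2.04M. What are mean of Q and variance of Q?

mean of Q = 426.8, variance of Q = 3785.1712

mean of Q = 8·mean of A + (-2.04)·mean of M = 8·61 + (-2.04)·30 = 426.8.
variance of Q = a²·variance of A + b²·variance of M + 2ab·Cov[A, M] with a = 8, b = -2.04.
= 8²·73 + (-2.04)²·52 + 2·8·(-2.04)·33.8
= 4672 + 216.4032 + (-1103.232) = 3785.1712.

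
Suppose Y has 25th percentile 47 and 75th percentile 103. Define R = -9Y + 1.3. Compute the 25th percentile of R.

25th percentile of R = -925.7

Since a = -9 < 0 the transformation is decreasing, reversing order: the 25th percentile of R corresponds to the 75th percentile of Y.
So P_{25}(R) = a·P_{75}(Y) + b = (-9)·103 + 1.3 = -925.7.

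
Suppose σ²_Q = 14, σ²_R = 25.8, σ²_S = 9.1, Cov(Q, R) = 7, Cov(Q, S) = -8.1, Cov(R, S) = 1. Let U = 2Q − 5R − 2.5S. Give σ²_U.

σ²_U = 723.875

σ²_U = a²·σ²_Q + b²·σ²_R + c²·σ²_S + 2ab·Cov(Q, R) + 2ac·Cov(Q, S) + 2bc·Cov(R, S), with a = 2, b = -5, c = -2.5.
= 56 + 645 + 56.875 + (-140) + 81 + 25
= 723.875.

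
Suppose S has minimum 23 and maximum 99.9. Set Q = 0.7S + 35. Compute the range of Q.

Range of S = 99.9 − 23 = 76.9.
Range(Q) = |a|·Range(S) = |0.7|·76.9 = 53.83.

Range(Q) = 53.83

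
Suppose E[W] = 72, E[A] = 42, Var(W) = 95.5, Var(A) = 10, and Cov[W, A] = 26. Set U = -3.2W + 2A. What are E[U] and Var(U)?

E[U] = (-3.2)·E[W] + 2·E[A] = (-3.2)·72 + 2·42 = -146.4.
Var(U) = a²·Var(W) + b²·Var(A) + 2ab·Cov[W, A] with a = -3.2, b = 2.
= (-3.2)²·95.5 + 2²·10 + 2·(-3.2)·2·26
= 977.92 + 40 + (-332.8) = 685.12.

E[U] = -146.4, Var(U) = 685.12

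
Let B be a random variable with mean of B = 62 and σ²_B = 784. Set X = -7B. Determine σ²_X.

σ²_X = 38416

X = -7B is linear with a = -7, b = 0.
σ²_X = a²·σ²_B = (-7)²·784 = 38416.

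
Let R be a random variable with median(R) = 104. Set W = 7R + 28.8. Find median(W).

A linear map preserves order up to sign, so median(W) = a·median(R) + b = 7·104 + 28.8 = 756.8.

median(W) = 756.8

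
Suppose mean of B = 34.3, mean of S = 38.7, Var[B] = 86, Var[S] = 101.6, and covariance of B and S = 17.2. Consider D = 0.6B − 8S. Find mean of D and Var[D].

mean of D = 0.6·mean of B + (-8)·mean of S = 0.6·34.3 + (-8)·38.7 = -289.02.
Var[D] = a²·Var[B] + b²·Var[S] + 2ab·covariance of B and S with a = 0.6, b = -8.
= 0.6²·86 + (-8)²·101.6 + 2·0.6·(-8)·17.2
= 30.96 + 6502.4 + (-165.12) = 6368.24.

mean of D = -289.02, Var[D] = 6368.24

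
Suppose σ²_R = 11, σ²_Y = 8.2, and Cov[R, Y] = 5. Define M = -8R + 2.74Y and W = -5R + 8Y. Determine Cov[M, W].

By bilinearity, Cov[M, W] = ac·σ²_R + bd·σ²_Y + (ad+bc)·Cov[R, Y], with a=-8, b=2.74, c=-5, d=8.
ac·σ²_R = (-8)·(-5)·11 = 440
bd·σ²_Y = 2.74·8·8.2 = 179.744
(ad+bc)·Cov[R, Y] = (-77.7)·5 = -388.5
Cov[M, W] = 440 + 179.744 + (-388.5) = 231.244.

Cov[M, W] = 231.244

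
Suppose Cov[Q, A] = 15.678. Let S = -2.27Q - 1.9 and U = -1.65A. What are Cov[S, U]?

Cov[S, U] = a·c·Cov[Q, A] = (-2.27)·(-1.65)·15.678 = 58.721949. Additive constants drop out.

Cov[S, U] = 58.721949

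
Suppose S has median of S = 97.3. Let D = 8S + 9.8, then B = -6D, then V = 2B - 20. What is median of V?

median of D = 8·97.3 + 9.8 = 788.2.
median of B = (-6)·788.2 = -4729.2.
median of V = 2·(-4729.2) + (-20) = -9478.4.

median of V = -9478.4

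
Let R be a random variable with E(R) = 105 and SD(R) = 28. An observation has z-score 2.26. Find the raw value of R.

R = 168.28

R = E(R) + z·SD(R) = 105 + 2.26·28 = 168.28.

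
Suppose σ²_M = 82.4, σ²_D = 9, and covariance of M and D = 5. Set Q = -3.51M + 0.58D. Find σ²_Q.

σ²_Q = a²·σ²_M + b²·σ²_D + 2ab·covariance of M and D with a = -3.51, b = 0.58.
= (-3.51)²·82.4 + 0.58²·9 + 2·(-3.51)·0.58·5
= 1015.17624 + 3.0276 + (-20.358) = 997.84584.

σ²_Q = 997.84584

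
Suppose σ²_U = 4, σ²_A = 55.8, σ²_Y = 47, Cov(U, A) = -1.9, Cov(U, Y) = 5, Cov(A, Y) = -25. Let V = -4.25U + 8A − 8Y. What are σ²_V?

σ²_V = a²·σ²_U + b²·σ²_A + c²·σ²_Y + 2ab·Cov(U, A) + 2ac·Cov(U, Y) + 2bc·Cov(A, Y), with a = -4.25, b = 8, c = -8.
= 72.25 + 3571.2 + 3008 + 129.2 + 340 + 3200
= 10320.65.

σ²_V = 10320.65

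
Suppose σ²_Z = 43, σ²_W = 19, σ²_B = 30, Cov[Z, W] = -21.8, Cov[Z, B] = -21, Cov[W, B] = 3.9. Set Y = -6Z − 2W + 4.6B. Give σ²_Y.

σ²_Y = a²·σ²_Z + b²·σ²_W + c²·σ²_B + 2ab·Cov[Z, W] + 2ac·Cov[Z, B] + 2bc·Cov[W, B], with a = -6, b = -2, c = 4.6.
= 1548 + 76 + 634.8 + (-523.2) + 1159.2 + (-71.76)
= 2823.04.

σ²_Y = 2823.04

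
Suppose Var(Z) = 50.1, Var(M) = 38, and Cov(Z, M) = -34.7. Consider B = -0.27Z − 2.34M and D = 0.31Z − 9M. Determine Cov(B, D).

By bilinearity, Cov(B, D) = ac·Var(Z) + bd·Var(M) + (ad+bc)·Cov(Z, M), with a=-0.27, b=-2.34, c=0.31, d=-9.
ac·Var(Z) = (-0.27)·0.31·50.1 = -4.19337
bd·Var(M) = (-2.34)·(-9)·38 = 800.28
(ad+bc)·Cov(Z, M) = (1.7046)·(-34.7) = -59.14962
Cov(B, D) = -4.19337 + 800.28 + (-59.14962) = 736.93701.

Cov(B, D) = 736.93701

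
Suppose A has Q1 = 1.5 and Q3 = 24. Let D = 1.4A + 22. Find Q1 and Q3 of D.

a = 1.4 > 0: Q1(D) = a·Q1(A)+b = 24.1, Q3(D) = a·Q3(A)+b = 55.6.

Q1(D) = 24.1, Q3(D) = 55.6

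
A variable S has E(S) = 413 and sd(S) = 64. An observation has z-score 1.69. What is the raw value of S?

S = E(S) + z·sd(S) = 413 + 1.69·64 = 521.16.

S = 521.16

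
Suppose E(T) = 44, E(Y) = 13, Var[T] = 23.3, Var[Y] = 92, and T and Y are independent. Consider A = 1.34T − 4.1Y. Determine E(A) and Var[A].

E(A) = 5.66, Var[A] = 1588.35748

E(A) = 1.34·E(T) + (-4.1)·E(Y) = 1.34·44 + (-4.1)·13 = 5.66.
Var[A] = a²·Var[T] + b²·Var[Y] + 2ab·Cov[T, Y] with a = 1.34, b = -4.1.
Independence gives Cov[T, Y] = 0.
= 1.34²·23.3 + (-4.1)²·92 + 2·1.34·(-4.1)·0
= 41.83748 + 1546.52 + 0 = 1588.35748.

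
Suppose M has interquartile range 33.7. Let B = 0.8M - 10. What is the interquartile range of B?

Under B = aM + b, IQR(B) = |a|·IQR(M) = |0.8|·33.7 = 26.96 (shifts cancel; spread scales by |a|).

IQR(B) = 26.96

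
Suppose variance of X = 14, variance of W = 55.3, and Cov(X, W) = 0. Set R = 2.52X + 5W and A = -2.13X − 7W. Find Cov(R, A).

Cov(R, A) = -2010.6464

By bilinearity, Cov(R, A) = ac·variance of X + bd·variance of W + (ad+bc)·Cov(X, W), with a=2.52, b=5, c=-2.13, d=-7.
ac·variance of X = 2.52·(-2.13)·14 = -75.1464
bd·variance of W = 5·(-7)·55.3 = -1935.5
(ad+bc)·Cov(X, W) = (-28.29)·0 = 0
Cov(R, A) = -75.1464 + (-1935.5) + 0 = -2010.6464.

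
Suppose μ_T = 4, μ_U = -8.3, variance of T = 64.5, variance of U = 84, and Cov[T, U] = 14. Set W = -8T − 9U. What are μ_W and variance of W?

μ_W = 42.7, variance of W = 12948

μ_W = (-8)·μ_T + (-9)·μ_U = (-8)·4 + (-9)·(-8.3) = 42.7.
variance of W = a²·variance of T + b²·variance of U + 2ab·Cov[T, U] with a = -8, b = -9.
= (-8)²·64.5 + (-9)²·84 + 2·(-8)·(-9)·14
= 4128 + 6804 + 2016 = 12948.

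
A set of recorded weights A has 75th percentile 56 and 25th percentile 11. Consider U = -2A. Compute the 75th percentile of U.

75th percentile of U = -22

Since a = -2 < 0 the transformation is decreasing, reversing order: the 75th percentile of U corresponds to the 25th percentile of A.
So P_{75}(U) = a·P_{25}(A) + b = (-2)·11 = -22.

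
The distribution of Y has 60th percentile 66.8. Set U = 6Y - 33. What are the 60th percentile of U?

Since a = 6 > 0 the transformation is increasing, so the 60th percentile of U = a·(P_{60} of Y) + b = 6·66.8 + (-33) = 367.8.

60th percentile of U = 367.8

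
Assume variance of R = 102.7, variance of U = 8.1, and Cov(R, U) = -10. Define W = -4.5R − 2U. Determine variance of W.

variance of W = a²·variance of R + b²·variance of U + 2ab·Cov(R, U) with a = -4.5, b = -2.
= (-4.5)²·102.7 + (-2)²·8.1 + 2·(-4.5)·(-2)·(-10)
= 2079.675 + 32.4 + (-180) = 1932.075.

variance of W = 1932.075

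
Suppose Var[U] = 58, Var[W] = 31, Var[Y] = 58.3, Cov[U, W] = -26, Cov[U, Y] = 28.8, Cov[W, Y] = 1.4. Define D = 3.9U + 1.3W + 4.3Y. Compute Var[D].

Var[D] = 2730.501

Var[D] = a²·Var[U] + b²·Var[W] + c²·Var[Y] + 2ab·Cov[U, W] + 2ac·Cov[U, Y] + 2bc·Cov[W, Y], with a = 3.9, b = 1.3, c = 4.3.
= 882.18 + 52.39 + 1077.967 + (-263.64) + 965.952 + 15.652
= 2730.501.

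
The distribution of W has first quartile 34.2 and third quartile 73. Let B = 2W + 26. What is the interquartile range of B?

IQR of W = Q3 − Q1 = 73 − 34.2 = 38.8.
Under B = aW + b, IQR(B) = |a|·IQR(W) = |2|·38.8 = 77.6 (shifts cancel; spread scales by |a|).

IQR(B) = 77.6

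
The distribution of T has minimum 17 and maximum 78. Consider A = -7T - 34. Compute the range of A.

Range of T = 78 − 17 = 61.
Range(A) = |a|·Range(T) = |-7|·61 = 427.

Range(A) = 427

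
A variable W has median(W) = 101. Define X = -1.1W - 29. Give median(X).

median(X) = -140.1

A linear map preserves order up to sign, so median(X) = a·median(W) + b = (-1.1)·101 + (-29) = -140.1.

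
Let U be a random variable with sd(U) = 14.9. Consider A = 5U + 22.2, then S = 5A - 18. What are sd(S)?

sd(S) = 372.5

sd(A) = |5|·14.9 = 74.5.
sd(S) = |5|·74.5 = 372.5.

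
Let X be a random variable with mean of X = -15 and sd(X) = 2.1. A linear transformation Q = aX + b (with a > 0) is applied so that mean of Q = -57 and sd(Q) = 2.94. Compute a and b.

a = 1.4, b = -36

sd(Q) = a·sd(X) (a > 0), so a = 2.94/2.1 = 1.4.
mean of Q = a·mean of X + b, so b = -57 − 1.4·(-15) = -36.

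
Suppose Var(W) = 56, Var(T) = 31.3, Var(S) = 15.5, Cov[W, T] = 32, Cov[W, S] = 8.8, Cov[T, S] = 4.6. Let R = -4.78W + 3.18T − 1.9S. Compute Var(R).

Var(R) = a²·Var(W) + b²·Var(T) + c²·Var(S) + 2ab·Cov[W, T] + 2ac·Cov[W, S] + 2bc·Cov[T, S], with a = -4.78, b = 3.18, c = -1.9.
= 1279.5104 + 316.51812 + 55.955 + (-972.8256) + 159.8432 + (-55.5864)
= 783.41472.

Var(R) = 783.41472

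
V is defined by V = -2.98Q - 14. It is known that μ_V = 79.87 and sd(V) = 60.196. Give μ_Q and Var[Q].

μ_Q = -31.5, Var[Q] = 408.04

From V = -2.98Q - 14: μ_V = a·μ_Q + b, so μ_Q = (μ_V − b)/a = (79.87 − (-14))/(-2.98) = -31.5.
Var[V] = 60.196² = 3623.558416.
Var[V] = a²·Var[Q], so Var[Q] = 3623.558416/(-2.98)² = 408.04.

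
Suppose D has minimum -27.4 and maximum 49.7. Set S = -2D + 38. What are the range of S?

Range of D = 49.7 − (-27.4) = 77.1.
Range(S) = |a|·Range(D) = |-2|·77.1 = 154.2.

Range(S) = 154.2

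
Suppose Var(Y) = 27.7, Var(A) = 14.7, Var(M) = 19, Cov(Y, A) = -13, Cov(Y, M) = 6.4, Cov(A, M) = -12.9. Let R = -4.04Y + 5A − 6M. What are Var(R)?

Var(R) = a²·Var(Y) + b²·Var(A) + c²·Var(M) + 2ab·Cov(Y, A) + 2ac·Cov(Y, M) + 2bc·Cov(A, M), with a = -4.04, b = 5, c = -6.
= 452.10832 + 367.5 + 684 + 525.2 + 310.272 + 774
= 3113.08032.

Var(R) = 3113.08032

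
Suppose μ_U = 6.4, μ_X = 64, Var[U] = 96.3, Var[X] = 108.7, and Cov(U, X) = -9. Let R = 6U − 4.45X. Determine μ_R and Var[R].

μ_R = 6·μ_U + (-4.45)·μ_X = 6·6.4 + (-4.45)·64 = -246.4.
Var[R] = a²·Var[U] + b²·Var[X] + 2ab·Cov(U, X) with a = 6, b = -4.45.
= 6²·96.3 + (-4.45)²·108.7 + 2·6·(-4.45)·(-9)
= 3466.8 + 2152.53175 + 480.6 = 6099.93175.

μ_R = -246.4, Var[R] = 6099.93175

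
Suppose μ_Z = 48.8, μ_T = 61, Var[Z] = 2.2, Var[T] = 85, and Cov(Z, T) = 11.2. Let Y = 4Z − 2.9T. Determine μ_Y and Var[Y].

μ_Y = 18.3, Var[Y] = 490.21

μ_Y = 4·μ_Z + (-2.9)·μ_T = 4·48.8 + (-2.9)·61 = 18.3.
Var[Y] = a²·Var[Z] + b²·Var[T] + 2ab·Cov(Z, T) with a = 4, b = -2.9.
= 4²·2.2 + (-2.9)²·85 + 2·4·(-2.9)·11.2
= 35.2 + 714.85 + (-259.84) = 490.21.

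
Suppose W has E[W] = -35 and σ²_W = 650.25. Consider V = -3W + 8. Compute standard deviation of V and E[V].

standard deviation of V = 76.5, E[V] = 113

V = -3W + 8 is linear with a = -3, b = 8.
standard deviation of W = √650.25 = 25.5.
standard deviation of V = |a|·standard deviation of W = |-3|·25.5 = 76.5.
E[V] = a·E[W] + b = (-3)·(-35) + 8 = 113.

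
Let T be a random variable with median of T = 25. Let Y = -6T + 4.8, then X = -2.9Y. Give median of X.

median of Y = (-6)·25 + 4.8 = -145.2.
median of X = (-2.9)·(-145.2) = 421.08.

median of X = 421.08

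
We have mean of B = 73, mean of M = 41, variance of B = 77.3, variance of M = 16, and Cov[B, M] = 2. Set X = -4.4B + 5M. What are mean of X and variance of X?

mean of X = (-4.4)·mean of B + 5·mean of M = (-4.4)·73 + 5·41 = -116.2.
variance of X = a²·variance of B + b²·variance of M + 2ab·Cov[B, M] with a = -4.4, b = 5.
= (-4.4)²·77.3 + 5²·16 + 2·(-4.4)·5·2
= 1496.528 + 400 + (-88) = 1808.528.

mean of X = -116.2, variance of X = 1808.528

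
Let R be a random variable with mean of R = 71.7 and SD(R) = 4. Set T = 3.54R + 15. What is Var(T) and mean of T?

Var(T) = 200.5056, mean of T = 268.818

T = 3.54R + 15 is linear with a = 3.54, b = 15.
Var(R) = 4² = 16.
Var(T) = a²·Var(R) = 3.54²·16 = 200.5056 (the additive constant 15 does not affect variance).
mean of T = a·mean of R + b = 3.54·71.7 + 15 = 268.818.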